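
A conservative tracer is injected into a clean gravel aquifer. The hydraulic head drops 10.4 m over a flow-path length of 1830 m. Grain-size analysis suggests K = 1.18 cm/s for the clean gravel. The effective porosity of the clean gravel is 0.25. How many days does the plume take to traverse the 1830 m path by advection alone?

Convert K: 1.18 cm/s × 864 = 1020 m/day.
Hydraulic gradient i = Δh / L = 10.4 / 1830 = 0.005683.
Darcy flux q = K · i = 1020 × 0.005683 = 5.794 m/day.
Seepage velocity v = q / n_e = 5.794 / 0.25 = 23.18 m/day.
Travel time t = L / v = 1830 / 23.18 = 78.96 days.

79.0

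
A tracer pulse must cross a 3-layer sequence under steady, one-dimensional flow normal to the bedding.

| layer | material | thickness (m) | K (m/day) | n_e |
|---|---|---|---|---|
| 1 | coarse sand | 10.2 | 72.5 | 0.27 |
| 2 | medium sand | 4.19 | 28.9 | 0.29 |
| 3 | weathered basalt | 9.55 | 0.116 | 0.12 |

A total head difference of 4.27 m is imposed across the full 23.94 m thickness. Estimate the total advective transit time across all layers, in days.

With flow normal to the layers, continuity requires the same specific discharge q through every layer.
Σ(b_i/K_i) = 10.2/72.5 + 4.19/28.9 + 9.55/0.116 = 82.61 d.
q = Δh / Σ(b_i/K_i) = 4.27 / 82.61 = 0.05169 m/day.
In each layer the seepage velocity is v_i = q/n_i, so the layer transit time is t_i = b_i·n_i / q:
  layer 1 (coarse sand): t_1 = 10.2 × 0.27 / 0.05169 = 53.28 d
  layer 2 (medium sand): t_2 = 4.19 × 0.29 / 0.05169 = 23.51 d
  layer 3 (weathered basalt): t_3 = 9.55 × 0.12 / 0.05169 = 22.17 d
Total t = Σ t_i = 98.96 days.

99.0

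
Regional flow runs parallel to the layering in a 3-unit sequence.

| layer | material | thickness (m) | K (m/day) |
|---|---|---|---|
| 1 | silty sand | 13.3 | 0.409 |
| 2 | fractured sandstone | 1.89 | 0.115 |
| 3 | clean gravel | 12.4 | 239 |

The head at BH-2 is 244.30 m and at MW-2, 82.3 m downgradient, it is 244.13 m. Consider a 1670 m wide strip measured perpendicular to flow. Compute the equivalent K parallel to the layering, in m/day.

108

Flow is parallel to layering, so each bed carries its own Darcy discharge and the transmissivities add.
Σ(K_i·b_i) = 0.409×13.3 + 0.115×1.89 + 239×12.4 = 2969 m²/day.
Total thickness b = 27.59 m, so K_eq = Σ(K_i·b_i)/b = 107.6 m/day.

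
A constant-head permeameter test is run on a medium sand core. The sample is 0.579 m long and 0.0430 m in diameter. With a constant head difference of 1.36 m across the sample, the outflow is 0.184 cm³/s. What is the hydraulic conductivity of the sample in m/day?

Cross-sectional area A = π·(d/2)² = π × (0.0430/2)² = 0.001452 m².
Convert discharge: 0.184 cm³/s = 1.840e-07 m³/s.
Darcy's law rearranged: K = Q·L / (A·Δh) = 1.840e-07 × 0.579 / (0.001452 × 1.36) = 5.394e-05 m/s = 4.661 m/day.

4.66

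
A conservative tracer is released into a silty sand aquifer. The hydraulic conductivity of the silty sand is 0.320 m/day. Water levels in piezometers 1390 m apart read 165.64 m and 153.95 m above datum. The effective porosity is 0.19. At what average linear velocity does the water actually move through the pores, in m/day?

Hydraulic gradient i = (165.64 − 153.95) / 1390 = 11.69 / 1390 = 0.008410.
Darcy flux q = K · i = 0.3200 × 0.008410 = 0.002691 m/day.
Seepage velocity v = q / n_e = 0.002691 / 0.19 = 0.01416 m/day.

0.0142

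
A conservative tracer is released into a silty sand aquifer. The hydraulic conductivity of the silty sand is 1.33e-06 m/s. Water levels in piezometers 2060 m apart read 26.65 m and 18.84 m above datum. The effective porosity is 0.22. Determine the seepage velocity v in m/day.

Convert K: 1.33e-06 m/s × 86400 = 0.1149 m/day.
Hydraulic gradient i = (26.65 − 18.84) / 2060 = 7.81 / 2060 = 0.003791.
Darcy flux q = K · i = 0.1149 × 0.003791 = 0.0004357 m/day.
Seepage velocity v = q / n_e = 0.0004357 / 0.22 = 0.001980 m/day.

0.00198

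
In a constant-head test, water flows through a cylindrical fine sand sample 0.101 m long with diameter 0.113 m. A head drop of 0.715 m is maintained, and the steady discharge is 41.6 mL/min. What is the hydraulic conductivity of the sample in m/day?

0.844

Cross-sectional area A = π·(d/2)² = π × (0.113/2)² = 0.01003 m².
Convert discharge: 41.6 mL/min = 6.933e-07 m³/s.
Darcy's law rearranged: K = Q·L / (A·Δh) = 6.933e-07 × 0.101 / (0.01003 × 0.715) = 9.766e-06 m/s = 0.8438 m/day.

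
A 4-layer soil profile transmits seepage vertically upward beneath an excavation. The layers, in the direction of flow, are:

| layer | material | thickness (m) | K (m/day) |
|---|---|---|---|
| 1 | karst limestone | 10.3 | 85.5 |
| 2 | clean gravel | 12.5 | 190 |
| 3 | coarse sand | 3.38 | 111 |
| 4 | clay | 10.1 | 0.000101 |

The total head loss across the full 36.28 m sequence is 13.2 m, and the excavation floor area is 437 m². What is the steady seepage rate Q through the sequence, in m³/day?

Flow is perpendicular to layering, so the layers act in series and the equivalent K is the thickness-weighted harmonic mean.
Total thickness L = 10.3 + 12.5 + 3.38 + 10.1 = 36.28 m.
Σ(b_i/K_i) = 10.3/85.5 + 12.5/190 + 3.38/111 + 10.1/0.000101 = 1.000e+05 d.
K_eq = L / Σ(b_i/K_i) = 36.28 / 1.000e+05 = 0.0003628 m/day.
Q = K_eq · A · (Δh/L) = 0.0003628 × 437 × (13.2/36.28) = 0.05768 m³/day.

0.0577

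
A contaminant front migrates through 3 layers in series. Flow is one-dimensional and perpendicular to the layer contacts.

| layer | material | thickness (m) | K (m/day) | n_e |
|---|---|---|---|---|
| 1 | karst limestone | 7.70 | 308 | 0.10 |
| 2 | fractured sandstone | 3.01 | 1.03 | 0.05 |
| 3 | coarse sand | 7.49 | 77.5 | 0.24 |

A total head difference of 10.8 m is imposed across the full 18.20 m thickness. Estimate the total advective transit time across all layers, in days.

With flow normal to the layers, continuity requires the same specific discharge q through every layer.
Σ(b_i/K_i) = 7.70/308 + 3.01/1.03 + 7.49/77.5 = 3.044 d.
q = Δh / Σ(b_i/K_i) = 10.8 / 3.044 = 3.548 m/day.
In each layer the seepage velocity is v_i = q/n_i, so the layer transit time is t_i = b_i·n_i / q:
  layer 1 (karst limestone): t_1 = 7.70 × 0.10 / 3.548 = 0.2170 d
  layer 2 (fractured sandstone): t_2 = 3.01 × 0.05 / 3.548 = 0.04242 d
  layer 3 (coarse sand): t_3 = 7.49 × 0.24 / 3.548 = 0.5067 d
Total t = Σ t_i = 0.7661 days.

0.766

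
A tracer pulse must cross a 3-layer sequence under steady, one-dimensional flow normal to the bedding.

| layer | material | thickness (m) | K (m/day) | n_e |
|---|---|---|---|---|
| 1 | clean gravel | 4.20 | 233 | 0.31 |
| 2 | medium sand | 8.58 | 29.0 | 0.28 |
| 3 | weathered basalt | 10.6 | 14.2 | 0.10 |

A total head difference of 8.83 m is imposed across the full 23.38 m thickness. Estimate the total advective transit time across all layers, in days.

With flow normal to the layers, continuity requires the same specific discharge q through every layer.
Σ(b_i/K_i) = 4.20/233 + 8.58/29.0 + 10.6/14.2 = 1.060 d.
q = Δh / Σ(b_i/K_i) = 8.83 / 1.060 = 8.327 m/day.
In each layer the seepage velocity is v_i = q/n_i, so the layer transit time is t_i = b_i·n_i / q:
  layer 1 (clean gravel): t_1 = 4.20 × 0.31 / 8.327 = 0.1564 d
  layer 2 (medium sand): t_2 = 8.58 × 0.28 / 8.327 = 0.2885 d
  layer 3 (weathered basalt): t_3 = 10.6 × 0.10 / 8.327 = 0.1273 d
Total t = Σ t_i = 0.5721 days.

0.572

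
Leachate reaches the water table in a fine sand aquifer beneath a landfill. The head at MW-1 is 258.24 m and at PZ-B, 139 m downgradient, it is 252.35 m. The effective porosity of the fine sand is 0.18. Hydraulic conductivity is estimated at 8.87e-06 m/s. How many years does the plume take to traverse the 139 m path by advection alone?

2.11

Convert K: 8.87e-06 m/s × 86400 = 0.7664 m/day.
Hydraulic gradient i = (258.24 − 252.35) / 139 = 5.89 / 139 = 0.04237.
Darcy flux q = K · i = 0.7664 × 0.04237 = 0.03247 m/day.
Seepage velocity v = q / n_e = 0.03247 / 0.18 = 0.1804 m/day.
Travel time t = L / v = 139 / 0.1804 = 770.5 days = 2.109 years.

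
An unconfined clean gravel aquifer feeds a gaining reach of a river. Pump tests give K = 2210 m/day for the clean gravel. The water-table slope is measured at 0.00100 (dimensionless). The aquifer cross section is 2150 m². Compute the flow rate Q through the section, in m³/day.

4750

Hydraulic gradient i = 0.00100.
Darcy's law: Q = K · A · i = 2210 × 2150 × 0.001000 = 4752 m³/day.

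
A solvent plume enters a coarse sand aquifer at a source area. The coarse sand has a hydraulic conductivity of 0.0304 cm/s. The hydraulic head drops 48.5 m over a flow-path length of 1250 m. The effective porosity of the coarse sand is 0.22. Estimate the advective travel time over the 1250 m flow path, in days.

Convert K: 0.0304 cm/s × 864 = 26.27 m/day.
Hydraulic gradient i = Δh / L = 48.5 / 1250 = 0.03880.
Darcy flux q = K · i = 26.27 × 0.03880 = 1.019 m/day.
Seepage velocity v = q / n_e = 1.019 / 0.22 = 4.632 m/day.
Travel time t = L / v = 1250 / 4.632 = 269.8 days.

270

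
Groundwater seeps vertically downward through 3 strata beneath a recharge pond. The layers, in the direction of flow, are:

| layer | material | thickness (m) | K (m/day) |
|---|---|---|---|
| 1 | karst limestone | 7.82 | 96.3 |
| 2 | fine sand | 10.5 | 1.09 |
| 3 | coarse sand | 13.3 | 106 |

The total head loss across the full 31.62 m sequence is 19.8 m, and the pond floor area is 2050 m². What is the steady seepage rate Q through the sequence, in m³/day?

Flow is perpendicular to layering, so the layers act in series and the equivalent K is the thickness-weighted harmonic mean.
Total thickness L = 7.82 + 10.5 + 13.3 = 31.62 m.
Σ(b_i/K_i) = 7.82/96.3 + 10.5/1.09 + 13.3/106 = 9.840 d.
K_eq = L / Σ(b_i/K_i) = 31.62 / 9.840 = 3.214 m/day.
Q = K_eq · A · (Δh/L) = 3.214 × 2050 × (19.8/31.62) = 4125 m³/day.

4130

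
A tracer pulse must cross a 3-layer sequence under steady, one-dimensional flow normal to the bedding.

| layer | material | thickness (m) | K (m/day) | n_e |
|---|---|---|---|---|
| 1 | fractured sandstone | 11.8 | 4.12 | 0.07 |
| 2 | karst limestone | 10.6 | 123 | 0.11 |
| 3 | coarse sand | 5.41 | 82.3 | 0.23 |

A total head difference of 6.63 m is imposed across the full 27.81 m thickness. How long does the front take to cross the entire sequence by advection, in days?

1.47

With flow normal to the layers, continuity requires the same specific discharge q through every layer.
Σ(b_i/K_i) = 11.8/4.12 + 10.6/123 + 5.41/82.3 = 3.016 d.
q = Δh / Σ(b_i/K_i) = 6.63 / 3.016 = 2.198 m/day.
In each layer the seepage velocity is v_i = q/n_i, so the layer transit time is t_i = b_i·n_i / q:
  layer 1 (fractured sandstone): t_1 = 11.8 × 0.07 / 2.198 = 0.3757 d
  layer 2 (karst limestone): t_2 = 10.6 × 0.11 / 2.198 = 0.5304 d
  layer 3 (coarse sand): t_3 = 5.41 × 0.23 / 2.198 = 0.5660 d
Total t = Σ t_i = 1.472 days.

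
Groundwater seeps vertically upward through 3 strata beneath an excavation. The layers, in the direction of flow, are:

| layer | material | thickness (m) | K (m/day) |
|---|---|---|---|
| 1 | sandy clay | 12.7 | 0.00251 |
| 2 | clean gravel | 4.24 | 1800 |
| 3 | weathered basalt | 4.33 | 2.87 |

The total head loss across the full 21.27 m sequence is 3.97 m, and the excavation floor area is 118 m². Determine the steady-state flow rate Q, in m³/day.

Flow is perpendicular to layering, so the layers act in series and the equivalent K is the thickness-weighted harmonic mean.
Total thickness L = 12.7 + 4.24 + 4.33 = 21.27 m.
Σ(b_i/K_i) = 12.7/0.00251 + 4.24/1800 + 4.33/2.87 = 5061 d.
K_eq = L / Σ(b_i/K_i) = 21.27 / 5061 = 0.004203 m/day.
Q = K_eq · A · (Δh/L) = 0.004203 × 118 × (3.97/21.27) = 0.09256 m³/day.

0.0926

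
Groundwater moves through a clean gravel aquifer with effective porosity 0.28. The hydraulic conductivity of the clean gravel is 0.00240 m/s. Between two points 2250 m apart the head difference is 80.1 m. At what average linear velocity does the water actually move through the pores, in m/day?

26.4

Convert K: 0.00240 m/s × 86400 = 207.4 m/day.
Hydraulic gradient i = Δh / L = 80.1 / 2250 = 0.03560.
Darcy flux q = K · i = 207.4 × 0.03560 = 7.382 m/day.
Seepage velocity v = q / n_e = 7.382 / 0.28 = 26.36 m/day.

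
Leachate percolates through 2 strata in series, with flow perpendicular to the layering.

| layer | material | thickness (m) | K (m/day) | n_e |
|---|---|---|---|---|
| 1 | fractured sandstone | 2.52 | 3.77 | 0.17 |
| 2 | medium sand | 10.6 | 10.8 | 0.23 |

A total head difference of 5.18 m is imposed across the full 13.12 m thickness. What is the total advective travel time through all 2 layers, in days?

0.913

With flow normal to the layers, continuity requires the same specific discharge q through every layer.
Σ(b_i/K_i) = 2.52/3.77 + 10.6/10.8 = 1.650 d.
q = Δh / Σ(b_i/K_i) = 5.18 / 1.650 = 3.140 m/day.
In each layer the seepage velocity is v_i = q/n_i, so the layer transit time is t_i = b_i·n_i / q:
  layer 1 (fractured sandstone): t_1 = 2.52 × 0.17 / 3.140 = 0.1365 d
  layer 2 (medium sand): t_2 = 10.6 × 0.23 / 3.140 = 0.7765 d
Total t = Σ t_i = 0.9130 days.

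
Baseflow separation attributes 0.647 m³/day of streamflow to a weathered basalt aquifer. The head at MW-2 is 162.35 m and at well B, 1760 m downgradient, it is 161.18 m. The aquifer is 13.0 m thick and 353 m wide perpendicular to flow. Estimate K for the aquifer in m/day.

Cross-sectional area A = 353 × 13.0 = 4589 m².
Hydraulic gradient i = (162.35 − 161.18) / 1760 = 1.17 / 1760 = 0.0006648.
From Q = K·A·i, K = Q / (A·i) = 0.647 / (4589 × 0.0006648) = 0.2121 m/day.

0.212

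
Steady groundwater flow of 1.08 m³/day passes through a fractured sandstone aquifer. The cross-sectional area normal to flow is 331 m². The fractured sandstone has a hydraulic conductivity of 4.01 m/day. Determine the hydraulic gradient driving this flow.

From Q = K·A·i, i = Q / (K·A) = 1.08 / (4.010 × 331.0) = 0.0008137.

0.000814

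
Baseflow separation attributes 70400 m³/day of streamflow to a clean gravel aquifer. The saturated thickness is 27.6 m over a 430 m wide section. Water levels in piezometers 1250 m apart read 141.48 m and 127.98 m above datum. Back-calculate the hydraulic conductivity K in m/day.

549

Cross-sectional area A = 430 × 27.6 = 11868 m².
Hydraulic gradient i = (141.48 − 127.98) / 1250 = 13.5 / 1250 = 0.01080.
From Q = K·A·i, K = Q / (A·i) = 70400 / (11868 × 0.01080) = 549.3 m/day.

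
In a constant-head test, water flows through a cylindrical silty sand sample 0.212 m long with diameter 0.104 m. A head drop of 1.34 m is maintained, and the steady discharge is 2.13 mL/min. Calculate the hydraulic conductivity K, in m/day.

0.0571

Cross-sectional area A = π·(d/2)² = π × (0.104/2)² = 0.008495 m².
Convert discharge: 2.13 mL/min = 3.550e-08 m³/s.
Darcy's law rearranged: K = Q·L / (A·Δh) = 3.550e-08 × 0.212 / (0.008495 × 1.34) = 6.612e-07 m/s = 0.05712 m/day.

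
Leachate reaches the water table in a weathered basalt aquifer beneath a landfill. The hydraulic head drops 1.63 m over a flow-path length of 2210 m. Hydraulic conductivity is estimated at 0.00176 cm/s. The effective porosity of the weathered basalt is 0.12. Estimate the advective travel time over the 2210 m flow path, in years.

Convert K: 0.00176 cm/s × 864 = 1.521 m/day.
Hydraulic gradient i = Δh / L = 1.63 / 2210 = 0.0007376.
Darcy flux q = K · i = 1.521 × 0.0007376 = 0.001122 m/day.
Seepage velocity v = q / n_e = 0.001122 / 0.12 = 0.009346 m/day.
Travel time t = L / v = 2210 / 0.009346 = 2.365e+05 days = 647.4 years.

647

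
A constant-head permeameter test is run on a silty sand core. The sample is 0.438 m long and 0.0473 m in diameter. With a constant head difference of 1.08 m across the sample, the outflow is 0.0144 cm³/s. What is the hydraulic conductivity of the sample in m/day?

0.287

Cross-sectional area A = π·(d/2)² = π × (0.0473/2)² = 0.001757 m².
Convert discharge: 0.0144 cm³/s = 1.440e-08 m³/s.
Darcy's law rearranged: K = Q·L / (A·Δh) = 1.440e-08 × 0.438 / (0.001757 × 1.08) = 3.324e-06 m/s = 0.2872 m/day.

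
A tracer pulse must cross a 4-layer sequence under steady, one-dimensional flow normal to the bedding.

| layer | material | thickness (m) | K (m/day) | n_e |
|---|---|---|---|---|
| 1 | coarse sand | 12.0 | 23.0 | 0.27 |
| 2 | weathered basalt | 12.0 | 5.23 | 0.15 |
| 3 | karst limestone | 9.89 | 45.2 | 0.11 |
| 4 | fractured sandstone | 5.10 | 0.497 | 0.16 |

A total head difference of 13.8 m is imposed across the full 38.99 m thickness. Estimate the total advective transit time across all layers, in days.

With flow normal to the layers, continuity requires the same specific discharge q through every layer.
Σ(b_i/K_i) = 12.0/23.0 + 12.0/5.23 + 9.89/45.2 + 5.10/0.497 = 13.30 d.
q = Δh / Σ(b_i/K_i) = 13.8 / 13.30 = 1.038 m/day.
In each layer the seepage velocity is v_i = q/n_i, so the layer transit time is t_i = b_i·n_i / q:
  layer 1 (coarse sand): t_1 = 12.0 × 0.27 / 1.038 = 3.122 d
  layer 2 (weathered basalt): t_2 = 12.0 × 0.15 / 1.038 = 1.734 d
  layer 3 (karst limestone): t_3 = 9.89 × 0.11 / 1.038 = 1.048 d
  layer 4 (fractured sandstone): t_4 = 5.10 × 0.16 / 1.038 = 0.7862 d
Total t = Σ t_i = 6.691 days.

6.69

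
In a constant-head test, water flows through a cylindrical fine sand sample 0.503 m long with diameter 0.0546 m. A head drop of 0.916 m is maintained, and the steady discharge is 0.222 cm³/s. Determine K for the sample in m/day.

4.50

Cross-sectional area A = π·(d/2)² = π × (0.0546/2)² = 0.002341 m².
Convert discharge: 0.222 cm³/s = 2.220e-07 m³/s.
Darcy's law rearranged: K = Q·L / (A·Δh) = 2.220e-07 × 0.503 / (0.002341 × 0.916) = 5.207e-05 m/s = 4.498 m/day.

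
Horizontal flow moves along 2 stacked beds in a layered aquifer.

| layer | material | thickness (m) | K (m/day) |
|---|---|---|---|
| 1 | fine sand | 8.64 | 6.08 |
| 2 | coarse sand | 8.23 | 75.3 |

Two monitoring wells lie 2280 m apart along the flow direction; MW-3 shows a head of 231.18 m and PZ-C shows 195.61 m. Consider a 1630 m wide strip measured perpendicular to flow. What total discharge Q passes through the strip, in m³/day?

17100

Flow is parallel to layering, so each bed carries its own Darcy discharge and the transmissivities add.
Σ(K_i·b_i) = 6.08×8.64 + 75.3×8.23 = 672.3 m²/day.
Hydraulic gradient i = (231.18 − 195.61) / 2280 = 35.57 / 2280 = 0.01560.
Q = Σ(K_i·b_i) · W · i = 672.3 × 1630 × 0.01560 = 17095 m³/day.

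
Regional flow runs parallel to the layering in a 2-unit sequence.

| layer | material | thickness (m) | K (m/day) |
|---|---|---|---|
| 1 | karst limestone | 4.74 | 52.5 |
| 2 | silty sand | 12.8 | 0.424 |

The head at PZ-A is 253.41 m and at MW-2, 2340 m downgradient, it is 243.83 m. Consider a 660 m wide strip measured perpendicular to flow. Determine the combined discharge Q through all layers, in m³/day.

Flow is parallel to layering, so each bed carries its own Darcy discharge and the transmissivities add.
Σ(K_i·b_i) = 52.5×4.74 + 0.424×12.8 = 254.3 m²/day.
Hydraulic gradient i = (253.41 − 243.83) / 2340 = 9.58 / 2340 = 0.004094.
Q = Σ(K_i·b_i) · W · i = 254.3 × 660 × 0.004094 = 687.1 m³/day.

687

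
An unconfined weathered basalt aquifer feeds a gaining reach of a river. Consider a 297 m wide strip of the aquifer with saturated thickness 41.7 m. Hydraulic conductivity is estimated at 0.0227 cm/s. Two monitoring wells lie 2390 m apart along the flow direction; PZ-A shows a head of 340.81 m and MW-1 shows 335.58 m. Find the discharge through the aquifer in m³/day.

532

Convert K: 0.0227 cm/s × 864 = 19.61 m/day.
Cross-sectional area A = 297 × 41.7 = 12385 m².
Hydraulic gradient i = (340.81 − 335.58) / 2390 = 5.23 / 2390 = 0.002188.
Darcy's law: Q = K · A · i = 19.61 × 12385 × 0.002188 = 531.5 m³/day.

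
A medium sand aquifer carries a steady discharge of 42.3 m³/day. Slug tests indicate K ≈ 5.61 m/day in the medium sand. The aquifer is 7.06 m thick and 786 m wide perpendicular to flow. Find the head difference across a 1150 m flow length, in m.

Cross-sectional area A = 786 × 7.06 = 5549 m².
From Q = K·A·i, i = Q / (K·A) = 42.3 / (5.610 × 5549) = 0.001359.
Head loss Δh = i · L = 0.001359 × 1150 = 1.563 m.

1.56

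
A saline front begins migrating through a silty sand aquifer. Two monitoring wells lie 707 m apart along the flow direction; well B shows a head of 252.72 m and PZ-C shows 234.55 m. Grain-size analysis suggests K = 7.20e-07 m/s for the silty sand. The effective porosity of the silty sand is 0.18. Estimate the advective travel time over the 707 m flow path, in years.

Convert K: 7.20e-07 m/s × 86400 = 0.06221 m/day.
Hydraulic gradient i = (252.72 − 234.55) / 707 = 18.17 / 707 = 0.02570.
Darcy flux q = K · i = 0.06221 × 0.02570 = 0.001599 m/day.
Seepage velocity v = q / n_e = 0.001599 / 0.18 = 0.008882 m/day.
Travel time t = L / v = 707 / 0.008882 = 79599 days = 217.9 years.

218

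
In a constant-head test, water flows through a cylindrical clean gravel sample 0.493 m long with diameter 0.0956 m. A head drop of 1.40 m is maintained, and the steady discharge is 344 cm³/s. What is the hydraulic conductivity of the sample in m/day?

1460

Cross-sectional area A = π·(d/2)² = π × (0.0956/2)² = 0.007178 m².
Convert discharge: 344 cm³/s = 0.0003440 m³/s.
Darcy's law rearranged: K = Q·L / (A·Δh) = 0.0003440 × 0.493 / (0.007178 × 1.40) = 0.01688 m/s = 1458 m/day.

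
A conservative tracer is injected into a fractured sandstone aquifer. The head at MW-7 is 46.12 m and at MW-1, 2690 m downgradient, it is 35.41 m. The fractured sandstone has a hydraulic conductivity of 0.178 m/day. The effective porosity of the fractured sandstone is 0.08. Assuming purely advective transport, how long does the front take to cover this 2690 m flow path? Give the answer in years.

Hydraulic gradient i = (46.12 − 35.41) / 2690 = 10.71 / 2690 = 0.003981.
Darcy flux q = K · i = 0.1780 × 0.003981 = 0.0007087 m/day.
Seepage velocity v = q / n_e = 0.0007087 / 0.08 = 0.008859 m/day.
Travel time t = L / v = 2690 / 0.008859 = 3.037e+05 days = 831.4 years.

831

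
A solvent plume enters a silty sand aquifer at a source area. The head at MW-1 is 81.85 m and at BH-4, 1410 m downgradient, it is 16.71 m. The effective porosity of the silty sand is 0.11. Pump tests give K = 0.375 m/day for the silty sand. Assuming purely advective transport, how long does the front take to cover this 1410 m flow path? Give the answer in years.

Hydraulic gradient i = (81.85 − 16.71) / 1410 = 65.14 / 1410 = 0.04620.
Darcy flux q = K · i = 0.3750 × 0.04620 = 0.01732 m/day.
Seepage velocity v = q / n_e = 0.01732 / 0.11 = 0.1575 m/day.
Travel time t = L / v = 1410 / 0.1575 = 8953 days = 24.51 years.

24.5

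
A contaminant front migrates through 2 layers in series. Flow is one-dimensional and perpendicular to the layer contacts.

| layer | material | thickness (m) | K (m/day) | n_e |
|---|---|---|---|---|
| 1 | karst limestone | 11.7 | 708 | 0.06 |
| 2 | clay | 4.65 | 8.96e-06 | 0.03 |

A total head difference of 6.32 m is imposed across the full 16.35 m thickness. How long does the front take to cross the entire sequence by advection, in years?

189

With flow normal to the layers, continuity requires the same specific discharge q through every layer.
Σ(b_i/K_i) = 11.7/708 + 4.65/8.96e-06 = 5.190e+05 d.
q = Δh / Σ(b_i/K_i) = 6.32 / 5.190e+05 = 1.218e-05 m/day.
In each layer the seepage velocity is v_i = q/n_i, so the layer transit time is t_i = b_i·n_i / q:
  layer 1 (karst limestone): t_1 = 11.7 × 0.06 / 1.218e-05 = 57645 d
  layer 2 (clay): t_2 = 4.65 × 0.03 / 1.218e-05 = 11455 d
Total t = Σ t_i = 69101 days = 189.2 years.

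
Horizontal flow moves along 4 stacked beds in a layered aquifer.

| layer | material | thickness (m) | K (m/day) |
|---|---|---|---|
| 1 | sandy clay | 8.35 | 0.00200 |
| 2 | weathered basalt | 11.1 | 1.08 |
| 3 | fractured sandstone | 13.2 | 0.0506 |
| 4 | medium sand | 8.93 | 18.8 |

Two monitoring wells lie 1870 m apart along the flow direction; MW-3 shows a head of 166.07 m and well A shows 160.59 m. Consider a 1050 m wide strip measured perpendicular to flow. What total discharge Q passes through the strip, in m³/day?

Flow is parallel to layering, so each bed carries its own Darcy discharge and the transmissivities add.
Σ(K_i·b_i) = 0.00200×8.35 + 1.08×11.1 + 0.0506×13.2 + 18.8×8.93 = 180.6 m²/day.
Hydraulic gradient i = (166.07 − 160.59) / 1870 = 5.48 / 1870 = 0.002930.
Q = Σ(K_i·b_i) · W · i = 180.6 × 1050 × 0.002930 = 555.6 m³/day.

556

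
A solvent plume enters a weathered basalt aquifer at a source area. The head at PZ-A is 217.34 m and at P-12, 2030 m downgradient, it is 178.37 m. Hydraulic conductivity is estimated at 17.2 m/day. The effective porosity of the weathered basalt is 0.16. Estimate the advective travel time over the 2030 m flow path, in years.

2.69

Hydraulic gradient i = (217.34 − 178.37) / 2030 = 38.97 / 2030 = 0.01920.
Darcy flux q = K · i = 17.20 × 0.01920 = 0.3302 m/day.
Seepage velocity v = q / n_e = 0.3302 / 0.16 = 2.064 m/day.
Travel time t = L / v = 2030 / 2.064 = 983.7 days = 2.693 years.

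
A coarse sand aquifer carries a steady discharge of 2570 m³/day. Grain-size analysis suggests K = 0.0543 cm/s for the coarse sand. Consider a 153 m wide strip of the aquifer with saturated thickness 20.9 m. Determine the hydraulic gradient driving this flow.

Convert K: 0.0543 cm/s × 864 = 46.92 m/day.
Cross-sectional area A = 153 × 20.9 = 3198 m².
From Q = K·A·i, i = Q / (K·A) = 2570 / (46.92 × 3198) = 0.01713.

0.0171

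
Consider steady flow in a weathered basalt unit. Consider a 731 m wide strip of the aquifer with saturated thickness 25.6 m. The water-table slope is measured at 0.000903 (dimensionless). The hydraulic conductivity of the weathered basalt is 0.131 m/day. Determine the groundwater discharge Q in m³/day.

2.21

Cross-sectional area A = 731 × 25.6 = 18714 m².
Hydraulic gradient i = 0.000903.
Darcy's law: Q = K · A · i = 0.1310 × 18714 × 0.0009030 = 2.214 m³/day.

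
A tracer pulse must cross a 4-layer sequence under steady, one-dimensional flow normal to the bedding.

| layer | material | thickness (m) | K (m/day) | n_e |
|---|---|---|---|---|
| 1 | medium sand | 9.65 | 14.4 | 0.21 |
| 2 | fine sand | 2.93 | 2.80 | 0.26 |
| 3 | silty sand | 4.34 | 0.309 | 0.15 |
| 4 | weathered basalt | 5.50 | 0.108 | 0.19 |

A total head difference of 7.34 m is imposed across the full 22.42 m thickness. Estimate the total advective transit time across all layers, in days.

40.7

With flow normal to the layers, continuity requires the same specific discharge q through every layer.
Σ(b_i/K_i) = 9.65/14.4 + 2.93/2.80 + 4.34/0.309 + 5.50/0.108 = 66.69 d.
q = Δh / Σ(b_i/K_i) = 7.34 / 66.69 = 0.1101 m/day.
In each layer the seepage velocity is v_i = q/n_i, so the layer transit time is t_i = b_i·n_i / q:
  layer 1 (medium sand): t_1 = 9.65 × 0.21 / 0.1101 = 18.41 d
  layer 2 (fine sand): t_2 = 2.93 × 0.26 / 0.1101 = 6.921 d
  layer 3 (silty sand): t_3 = 4.34 × 0.15 / 0.1101 = 5.915 d
  layer 4 (weathered basalt): t_4 = 5.50 × 0.19 / 0.1101 = 9.494 d
Total t = Σ t_i = 40.74 days.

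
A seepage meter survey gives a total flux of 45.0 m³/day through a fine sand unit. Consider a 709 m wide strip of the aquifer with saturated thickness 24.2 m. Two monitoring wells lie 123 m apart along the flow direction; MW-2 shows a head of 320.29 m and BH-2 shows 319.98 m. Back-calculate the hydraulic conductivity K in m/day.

1.04

Cross-sectional area A = 709 × 24.2 = 17158 m².
Hydraulic gradient i = (320.29 − 319.98) / 123 = 0.31 / 123 = 0.002520.
From Q = K·A·i, K = Q / (A·i) = 45.0 / (17158 × 0.002520) = 1.041 m/day.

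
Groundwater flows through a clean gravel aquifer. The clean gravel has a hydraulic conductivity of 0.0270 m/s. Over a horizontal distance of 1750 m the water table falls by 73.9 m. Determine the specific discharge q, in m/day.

98.5

Convert K: 0.0270 m/s × 86400 = 2333 m/day.
Hydraulic gradient i = Δh / L = 73.9 / 1750 = 0.04223.
Specific discharge q = K · i = 2333 × 0.04223 = 98.51 m/day.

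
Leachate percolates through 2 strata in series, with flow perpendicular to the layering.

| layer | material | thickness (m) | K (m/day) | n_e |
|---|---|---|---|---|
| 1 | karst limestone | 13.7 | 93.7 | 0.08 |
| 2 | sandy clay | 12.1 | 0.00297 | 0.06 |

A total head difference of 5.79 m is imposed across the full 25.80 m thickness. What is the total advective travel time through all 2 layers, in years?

With flow normal to the layers, continuity requires the same specific discharge q through every layer.
Σ(b_i/K_i) = 13.7/93.7 + 12.1/0.00297 = 4074 d.
q = Δh / Σ(b_i/K_i) = 5.79 / 4074 = 0.001421 m/day.
In each layer the seepage velocity is v_i = q/n_i, so the layer transit time is t_i = b_i·n_i / q:
  layer 1 (karst limestone): t_1 = 13.7 × 0.08 / 0.001421 = 771.2 d
  layer 2 (sandy clay): t_2 = 12.1 × 0.06 / 0.001421 = 510.9 d
Total t = Σ t_i = 1282 days = 3.510 years.

3.51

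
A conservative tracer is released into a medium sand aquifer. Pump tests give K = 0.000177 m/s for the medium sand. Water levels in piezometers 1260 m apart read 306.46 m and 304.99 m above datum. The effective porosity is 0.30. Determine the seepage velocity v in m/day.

0.0595

Convert K: 0.000177 m/s × 86400 = 15.29 m/day.
Hydraulic gradient i = (306.46 − 304.99) / 1260 = 1.47 / 1260 = 0.001167.
Darcy flux q = K · i = 15.29 × 0.001167 = 0.01784 m/day.
Seepage velocity v = q / n_e = 0.01784 / 0.30 = 0.05947 m/day.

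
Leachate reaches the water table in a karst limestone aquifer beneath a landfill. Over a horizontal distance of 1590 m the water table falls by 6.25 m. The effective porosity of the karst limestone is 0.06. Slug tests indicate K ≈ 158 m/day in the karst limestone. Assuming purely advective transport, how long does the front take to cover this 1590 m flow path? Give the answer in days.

Hydraulic gradient i = Δh / L = 6.25 / 1590 = 0.003931.
Darcy flux q = K · i = 158.0 × 0.003931 = 0.6211 m/day.
Seepage velocity v = q / n_e = 0.6211 / 0.06 = 10.35 m/day.
Travel time t = L / v = 1590 / 10.35 = 153.6 days.

154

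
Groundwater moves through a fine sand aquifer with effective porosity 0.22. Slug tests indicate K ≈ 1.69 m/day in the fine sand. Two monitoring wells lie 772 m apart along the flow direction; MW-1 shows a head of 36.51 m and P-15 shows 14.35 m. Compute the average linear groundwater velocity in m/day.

Hydraulic gradient i = (36.51 − 14.35) / 772 = 22.16 / 772 = 0.02870.
Darcy flux q = K · i = 1.690 × 0.02870 = 0.04851 m/day.
Seepage velocity v = q / n_e = 0.04851 / 0.22 = 0.2205 m/day.

0.221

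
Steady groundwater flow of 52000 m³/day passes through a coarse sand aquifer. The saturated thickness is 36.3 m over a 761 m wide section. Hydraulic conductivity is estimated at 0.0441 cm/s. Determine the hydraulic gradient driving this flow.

0.0494

Convert K: 0.0441 cm/s × 864 = 38.10 m/day.
Cross-sectional area A = 761 × 36.3 = 27624 m².
From Q = K·A·i, i = Q / (K·A) = 52000 / (38.10 × 27624) = 0.04940.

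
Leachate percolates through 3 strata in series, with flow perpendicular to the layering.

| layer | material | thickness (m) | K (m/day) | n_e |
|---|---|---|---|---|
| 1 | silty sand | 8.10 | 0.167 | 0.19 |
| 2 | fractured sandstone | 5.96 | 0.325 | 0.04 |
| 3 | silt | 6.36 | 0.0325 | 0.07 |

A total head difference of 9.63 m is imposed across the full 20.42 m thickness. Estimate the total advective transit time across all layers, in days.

With flow normal to the layers, continuity requires the same specific discharge q through every layer.
Σ(b_i/K_i) = 8.10/0.167 + 5.96/0.325 + 6.36/0.0325 = 262.5 d.
q = Δh / Σ(b_i/K_i) = 9.63 / 262.5 = 0.03668 m/day.
In each layer the seepage velocity is v_i = q/n_i, so the layer transit time is t_i = b_i·n_i / q:
  layer 1 (silty sand): t_1 = 8.10 × 0.19 / 0.03668 = 41.96 d
  layer 2 (fractured sandstone): t_2 = 5.96 × 0.04 / 0.03668 = 6.499 d
  layer 3 (silt): t_3 = 6.36 × 0.07 / 0.03668 = 12.14 d
Total t = Σ t_i = 60.59 days.

60.6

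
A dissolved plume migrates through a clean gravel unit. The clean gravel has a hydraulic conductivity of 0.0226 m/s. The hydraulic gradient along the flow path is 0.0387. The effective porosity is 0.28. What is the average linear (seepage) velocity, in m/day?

Convert K: 0.0226 m/s × 86400 = 1953 m/day.
Hydraulic gradient i = 0.0387.
Darcy flux q = K · i = 1953 × 0.03870 = 75.57 m/day.
Seepage velocity v = q / n_e = 75.57 / 0.28 = 269.9 m/day.

270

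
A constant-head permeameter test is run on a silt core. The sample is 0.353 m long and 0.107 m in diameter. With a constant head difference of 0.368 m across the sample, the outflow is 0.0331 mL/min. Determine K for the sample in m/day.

0.00508

Cross-sectional area A = π·(d/2)² = π × (0.107/2)² = 0.008992 m².
Convert discharge: 0.0331 mL/min = 5.517e-10 m³/s.
Darcy's law rearranged: K = Q·L / (A·Δh) = 5.517e-10 × 0.353 / (0.008992 × 0.368) = 5.885e-08 m/s = 0.005085 m/day.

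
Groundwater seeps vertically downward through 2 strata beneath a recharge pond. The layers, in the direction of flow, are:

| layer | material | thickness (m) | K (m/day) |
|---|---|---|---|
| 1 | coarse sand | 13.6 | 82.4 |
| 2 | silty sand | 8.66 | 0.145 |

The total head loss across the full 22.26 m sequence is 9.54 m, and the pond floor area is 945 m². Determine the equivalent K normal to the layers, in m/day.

Flow is perpendicular to layering, so the layers act in series and the equivalent K is the thickness-weighted harmonic mean.
Total thickness L = 13.6 + 8.66 = 22.26 m.
Σ(b_i/K_i) = 13.6/82.4 + 8.66/0.145 = 59.89 d.
K_eq = L / Σ(b_i/K_i) = 22.26 / 59.89 = 0.3717 m/day.

0.372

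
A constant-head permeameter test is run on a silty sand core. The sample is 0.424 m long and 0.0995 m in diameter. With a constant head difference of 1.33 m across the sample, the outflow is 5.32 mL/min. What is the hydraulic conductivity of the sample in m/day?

0.314

Cross-sectional area A = π·(d/2)² = π × (0.0995/2)² = 0.007776 m².
Convert discharge: 5.32 mL/min = 8.867e-08 m³/s.
Darcy's law rearranged: K = Q·L / (A·Δh) = 8.867e-08 × 0.424 / (0.007776 × 1.33) = 3.635e-06 m/s = 0.3141 m/day.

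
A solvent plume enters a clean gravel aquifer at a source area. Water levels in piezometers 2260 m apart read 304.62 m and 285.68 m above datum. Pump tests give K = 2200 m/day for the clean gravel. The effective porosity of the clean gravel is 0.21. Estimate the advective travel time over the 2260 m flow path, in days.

25.7

Hydraulic gradient i = (304.62 − 285.68) / 2260 = 18.94 / 2260 = 0.008381.
Darcy flux q = K · i = 2200 × 0.008381 = 18.44 m/day.
Seepage velocity v = q / n_e = 18.44 / 0.21 = 87.80 m/day.
Travel time t = L / v = 2260 / 87.80 = 25.74 days.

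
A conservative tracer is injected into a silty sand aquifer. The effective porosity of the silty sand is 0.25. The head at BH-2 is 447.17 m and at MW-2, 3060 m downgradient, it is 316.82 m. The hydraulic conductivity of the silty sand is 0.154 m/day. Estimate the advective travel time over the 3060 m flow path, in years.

Hydraulic gradient i = (447.17 − 316.82) / 3060 = 130.35 / 3060 = 0.04260.
Darcy flux q = K · i = 0.1540 × 0.04260 = 0.006560 m/day.
Seepage velocity v = q / n_e = 0.006560 / 0.25 = 0.02624 m/day.
Travel time t = L / v = 3060 / 0.02624 = 1.166e+05 days = 319.3 years.

319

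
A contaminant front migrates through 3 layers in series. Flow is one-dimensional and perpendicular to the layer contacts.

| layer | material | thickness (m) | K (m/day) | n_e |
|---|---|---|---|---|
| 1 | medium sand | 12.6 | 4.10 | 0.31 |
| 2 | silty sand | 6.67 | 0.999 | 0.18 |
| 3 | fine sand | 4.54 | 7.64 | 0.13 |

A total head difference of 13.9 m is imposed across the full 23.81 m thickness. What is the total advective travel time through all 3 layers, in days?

4.24

With flow normal to the layers, continuity requires the same specific discharge q through every layer.
Σ(b_i/K_i) = 12.6/4.10 + 6.67/0.999 + 4.54/7.64 = 10.34 d.
q = Δh / Σ(b_i/K_i) = 13.9 / 10.34 = 1.344 m/day.
In each layer the seepage velocity is v_i = q/n_i, so the layer transit time is t_i = b_i·n_i / q:
  layer 1 (medium sand): t_1 = 12.6 × 0.31 / 1.344 = 2.907 d
  layer 2 (silty sand): t_2 = 6.67 × 0.18 / 1.344 = 0.8935 d
  layer 3 (fine sand): t_3 = 4.54 × 0.13 / 1.344 = 0.4392 d
Total t = Σ t_i = 4.239 days.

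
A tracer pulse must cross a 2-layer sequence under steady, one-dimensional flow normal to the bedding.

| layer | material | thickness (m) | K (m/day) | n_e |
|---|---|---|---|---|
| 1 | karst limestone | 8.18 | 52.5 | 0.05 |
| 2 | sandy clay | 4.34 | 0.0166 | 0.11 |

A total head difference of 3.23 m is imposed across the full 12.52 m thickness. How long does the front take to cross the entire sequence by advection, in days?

With flow normal to the layers, continuity requires the same specific discharge q through every layer.
Σ(b_i/K_i) = 8.18/52.5 + 4.34/0.0166 = 261.6 d.
q = Δh / Σ(b_i/K_i) = 3.23 / 261.6 = 0.01235 m/day.
In each layer the seepage velocity is v_i = q/n_i, so the layer transit time is t_i = b_i·n_i / q:
  layer 1 (karst limestone): t_1 = 8.18 × 0.05 / 0.01235 = 33.13 d
  layer 2 (sandy clay): t_2 = 4.34 × 0.11 / 0.01235 = 38.67 d
Total t = Σ t_i = 71.79 days.

71.8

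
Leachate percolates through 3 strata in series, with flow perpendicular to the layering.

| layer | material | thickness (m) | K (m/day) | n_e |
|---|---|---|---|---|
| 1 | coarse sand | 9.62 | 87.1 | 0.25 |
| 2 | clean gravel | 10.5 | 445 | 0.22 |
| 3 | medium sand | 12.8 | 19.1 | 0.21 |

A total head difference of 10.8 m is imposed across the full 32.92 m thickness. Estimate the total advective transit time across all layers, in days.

0.551

With flow normal to the layers, continuity requires the same specific discharge q through every layer.
Σ(b_i/K_i) = 9.62/87.1 + 10.5/445 + 12.8/19.1 = 0.8042 d.
q = Δh / Σ(b_i/K_i) = 10.8 / 0.8042 = 13.43 m/day.
In each layer the seepage velocity is v_i = q/n_i, so the layer transit time is t_i = b_i·n_i / q:
  layer 1 (coarse sand): t_1 = 9.62 × 0.25 / 13.43 = 0.1791 d
  layer 2 (clean gravel): t_2 = 10.5 × 0.22 / 13.43 = 0.1720 d
  layer 3 (medium sand): t_3 = 12.8 × 0.21 / 13.43 = 0.2002 d
Total t = Σ t_i = 0.5512 days.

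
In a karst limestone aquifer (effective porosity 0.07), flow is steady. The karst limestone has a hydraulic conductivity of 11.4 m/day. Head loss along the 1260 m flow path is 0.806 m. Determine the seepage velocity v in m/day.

0.104

Hydraulic gradient i = Δh / L = 0.806 / 1260 = 0.0006397.
Darcy flux q = K · i = 11.40 × 0.0006397 = 0.007292 m/day.
Seepage velocity v = q / n_e = 0.007292 / 0.07 = 0.1042 m/day.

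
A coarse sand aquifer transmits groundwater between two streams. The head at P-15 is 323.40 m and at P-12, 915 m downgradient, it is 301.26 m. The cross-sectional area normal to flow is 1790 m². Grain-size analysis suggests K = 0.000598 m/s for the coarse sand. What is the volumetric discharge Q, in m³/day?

2240

Convert K: 0.000598 m/s × 86400 = 51.67 m/day.
Hydraulic gradient i = (323.40 − 301.26) / 915 = 22.14 / 915 = 0.02420.
Darcy's law: Q = K · A · i = 51.67 × 1790 × 0.02420 = 2238 m³/day.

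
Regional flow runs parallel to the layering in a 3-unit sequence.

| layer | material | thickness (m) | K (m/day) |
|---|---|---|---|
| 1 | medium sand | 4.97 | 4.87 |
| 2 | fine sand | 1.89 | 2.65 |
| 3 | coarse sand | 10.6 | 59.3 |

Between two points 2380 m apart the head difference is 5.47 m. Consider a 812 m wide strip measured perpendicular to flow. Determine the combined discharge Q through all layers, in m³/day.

Flow is parallel to layering, so each bed carries its own Darcy discharge and the transmissivities add.
Σ(K_i·b_i) = 4.87×4.97 + 2.65×1.89 + 59.3×10.6 = 657.8 m²/day.
Hydraulic gradient i = Δh / L = 5.47 / 2380 = 0.002298.
Q = Σ(K_i·b_i) · W · i = 657.8 × 812 × 0.002298 = 1228 m³/day.

1230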